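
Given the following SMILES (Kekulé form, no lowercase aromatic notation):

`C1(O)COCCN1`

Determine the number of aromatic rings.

The SMILES encodes a six-membered saturated ring with an oxygen and an N–H nitrogen at positions 1 and 4.
The 6-membered ring with one oxygen and one N–H (1,4) has only sp³ atoms, so it is not fully conjugated — not aromatic (morpholine).

0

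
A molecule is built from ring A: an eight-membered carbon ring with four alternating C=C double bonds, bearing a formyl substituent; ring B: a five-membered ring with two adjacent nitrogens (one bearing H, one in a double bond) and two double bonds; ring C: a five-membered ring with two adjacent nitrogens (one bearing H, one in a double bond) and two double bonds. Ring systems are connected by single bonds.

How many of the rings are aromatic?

Ring A has only sp² ring atoms; a planar conformation would have a fully conjugated π system of 8 electrons. But 8 = 4(2), which is 4n not 4n+2, so ring A is not aromatic (cyclooctatetraene) — cyclooctatetraene distorts into a non-planar tub to avoid antiaromaticity.
Ring B is planar and fully conjugated; 2 ring double bonds (4 π electrons) plus a heteroatom lone pair (2) give 6 π electrons. Since 6 = 4n+2 (n=1), ring B is aromatic (pyrazole).
Ring C is planar and fully conjugated; 2 ring double bonds (4 π electrons) plus a heteroatom lone pair (2) give 6 π electrons. 6 = 4(1)+2, so ring C is aromatic (pyrazole).
Aromatic: B, C. Total: 2.

2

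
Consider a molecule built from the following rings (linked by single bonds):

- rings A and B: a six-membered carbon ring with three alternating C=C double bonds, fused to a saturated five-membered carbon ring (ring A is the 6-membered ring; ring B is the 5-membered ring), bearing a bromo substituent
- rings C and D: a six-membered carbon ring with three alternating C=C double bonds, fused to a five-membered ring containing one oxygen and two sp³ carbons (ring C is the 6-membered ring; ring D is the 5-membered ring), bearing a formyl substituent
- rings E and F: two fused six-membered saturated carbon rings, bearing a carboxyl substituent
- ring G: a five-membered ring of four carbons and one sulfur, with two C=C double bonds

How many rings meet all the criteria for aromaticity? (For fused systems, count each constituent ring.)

Ring A is planar and fully conjugated; 3 ring double bonds give 6 π electrons. 6 = 4(1)+2, so ring A is aromatic (benzene ring).
Ring B has three sp³ carbons, so it is not fully conjugated — not aromatic (cyclopentane ring).
Ring C is planar and fully conjugated; 3 ring double bonds give 6 π electrons. That satisfies 4n+2 with n=1, so ring C is aromatic (benzene ring).
Ring D has two sp³ carbons, so it is not fully conjugated — not aromatic (oxolane ring).
Ring E has only sp³ atoms, so it is not fully conjugated — not aromatic (cyclohexane ring).
Ring F has only sp³ atoms, so it is not fully conjugated — not aromatic (cyclohexane ring).
Ring G is planar and fully conjugated; 2 ring double bonds (4 π electrons) plus a heteroatom lone pair (2) give 6 π electrons. That satisfies 4n+2 with n=1, so ring G is aromatic (thiophene).
Aromatic: A, C, G. Total: 3.

3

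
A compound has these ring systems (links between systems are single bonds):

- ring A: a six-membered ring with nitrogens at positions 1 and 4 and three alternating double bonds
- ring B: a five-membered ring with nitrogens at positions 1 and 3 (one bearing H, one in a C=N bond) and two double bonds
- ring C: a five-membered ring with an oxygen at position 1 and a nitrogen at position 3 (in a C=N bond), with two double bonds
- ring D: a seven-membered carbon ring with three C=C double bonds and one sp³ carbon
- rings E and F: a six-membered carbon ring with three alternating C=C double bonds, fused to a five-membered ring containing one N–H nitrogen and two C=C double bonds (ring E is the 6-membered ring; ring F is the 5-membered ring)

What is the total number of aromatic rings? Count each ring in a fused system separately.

5

Ring A is planar and fully conjugated; 3 ring double bonds give 6 π electrons. 6 = 4(1)+2, so ring A is aromatic (pyrazine).
Ring B is fully conjugated (every ring atom contributes a p orbital); 2 ring double bonds (4 π electrons) plus a heteroatom lone pair (2) give 6 π electrons. Since 6 = 4n+2 (n=1), ring B is aromatic (imidazole).
Ring C is fully conjugated (every ring atom contributes a p orbital); 2 ring double bonds (4 π electrons) plus a heteroatom lone pair (2) give 6 π electrons. 6 = 4(1)+2, so ring C is aromatic (oxazole).
Ring D has one sp³ carbon, so it is not fully conjugated — not aromatic (cycloheptatriene).
Rings E and F form a fused bicyclic system (with one N–H) with 9 sp² atoms and 10 π electrons from ring double bonds plus a heteroatom lone pair. 10 = 4(2)+2, so the system is aromatic and both rings count as aromatic (indole).
Aromatic: A, B, C, E, F. Total: 5.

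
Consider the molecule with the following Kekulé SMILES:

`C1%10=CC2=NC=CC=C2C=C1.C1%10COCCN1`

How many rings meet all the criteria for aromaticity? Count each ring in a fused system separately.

The SMILES encodes two fused six-membered rings, each with three alternating double bonds; one ring is all carbon and the other has one ring nitrogen; a six-membered saturated ring with an oxygen and an N–H nitrogen at positions 1 and 4.
The fused 6/6-membered bicyclic (with one nitrogen) is a single π system with 10 sp² atoms and 10 π electrons from ring double bonds. 10 = 4(2)+2, so the system is aromatic and both rings count as aromatic (quinoline).
The 6-membered ring with one oxygen and one N–H (1,4) has only sp³ atoms, so it is not fully conjugated — not aromatic (morpholine).
2 of the 3 rings are aromatic. Total: 2.

2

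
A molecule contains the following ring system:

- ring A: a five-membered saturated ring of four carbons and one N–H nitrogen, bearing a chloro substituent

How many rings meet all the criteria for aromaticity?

Ring A has only sp³ atoms, so it is not fully conjugated — not aromatic (pyrrolidine).

0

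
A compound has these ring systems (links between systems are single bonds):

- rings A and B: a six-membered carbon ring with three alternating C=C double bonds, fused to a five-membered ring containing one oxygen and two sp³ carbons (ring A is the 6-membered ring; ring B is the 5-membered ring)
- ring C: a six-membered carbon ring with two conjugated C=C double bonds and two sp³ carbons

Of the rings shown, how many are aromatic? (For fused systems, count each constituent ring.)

Ring A is fully conjugated (every ring atom contributes a p orbital); 3 ring double bonds give 6 π electrons. Since 6 = 4n+2 (n=1), ring A is aromatic (benzene ring).
Ring B has two sp³ carbons, so it is not fully conjugated — not aromatic (oxolane ring).
Ring C has two sp³ carbons, so it is not fully conjugated — not aromatic (1,3-cyclohexadiene).
Aromatic: A. Total: 1.

1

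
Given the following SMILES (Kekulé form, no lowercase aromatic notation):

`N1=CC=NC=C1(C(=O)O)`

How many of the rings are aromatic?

The SMILES encodes a six-membered ring with nitrogens at positions 1 and 4 and three alternating double bonds.
The 6-membered ring with two nitrogens (1,4) is planar and fully conjugated; 3 ring double bonds give 6 π electrons. That satisfies 4n+2 with n=1, so it is aromatic (pyrazine).

1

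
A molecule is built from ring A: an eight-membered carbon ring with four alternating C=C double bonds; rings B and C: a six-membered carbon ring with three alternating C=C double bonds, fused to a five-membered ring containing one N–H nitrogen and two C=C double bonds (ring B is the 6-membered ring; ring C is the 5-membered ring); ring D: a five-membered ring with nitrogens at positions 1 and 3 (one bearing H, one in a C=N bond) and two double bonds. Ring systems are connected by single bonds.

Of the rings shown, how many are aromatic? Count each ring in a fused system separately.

3

Ring A has only sp² ring atoms; a planar conformation would have a fully conjugated π system of 8 electrons. But 8 = 4(2), which is 4n not 4n+2, so ring A is not aromatic (cyclooctatetraene) — cyclooctatetraene distorts into a non-planar tub to avoid antiaromaticity.
Rings B and C form a fused bicyclic system (with one N–H) with 9 sp² atoms and 10 π electrons from ring double bonds plus a heteroatom lone pair. 10 = 4(2)+2, so the system is aromatic and both rings count as aromatic (indole).
Ring D has a continuous p-orbital overlap around the ring; 2 ring double bonds (4 π electrons) plus a heteroatom lone pair (2) give 6 π electrons. 6 = 4(1)+2, so ring D is aromatic (imidazole).
Aromatic: B, C, D. Total: 3.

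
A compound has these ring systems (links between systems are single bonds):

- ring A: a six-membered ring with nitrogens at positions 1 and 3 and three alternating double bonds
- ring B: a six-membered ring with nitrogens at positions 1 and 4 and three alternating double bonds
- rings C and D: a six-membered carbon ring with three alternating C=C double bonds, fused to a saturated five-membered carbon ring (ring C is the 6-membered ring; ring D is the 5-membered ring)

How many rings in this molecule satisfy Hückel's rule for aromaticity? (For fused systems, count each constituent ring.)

Ring A is fully conjugated (every ring atom contributes a p orbital); 3 ring double bonds give 6 π electrons. Since 6 = 4n+2 (n=1), ring A is aromatic (pyrimidine).
Ring B has a continuous p-orbital overlap around the ring; 3 ring double bonds give 6 π electrons. Since 6 = 4n+2 (n=1), ring B is aromatic (pyrazine).
Ring C is planar and fully conjugated; 3 ring double bonds give 6 π electrons. Since 6 = 4n+2 (n=1), ring C is aromatic (benzene ring).
Ring D has three sp³ carbons, so it is not fully conjugated — not aromatic (cyclopentane ring).
Aromatic: A, B, C. Total: 3.

3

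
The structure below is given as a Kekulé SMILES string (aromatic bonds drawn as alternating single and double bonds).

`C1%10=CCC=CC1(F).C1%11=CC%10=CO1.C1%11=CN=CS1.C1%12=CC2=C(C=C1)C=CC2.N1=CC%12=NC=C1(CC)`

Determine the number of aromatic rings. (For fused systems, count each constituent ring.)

4

The SMILES encodes a six-membered carbon ring with two isolated C=C double bonds and two sp³ carbons; a five-membered ring of four carbons and one oxygen, with two C=C double bonds; a five-membered ring with a sulfur at position 1 and a nitrogen at position 3 (in a C=N bond), with two double bonds; a six-membered carbon ring with three alternating C=C double bonds, fused to a five-membered carbon ring containing one C=C double bond and one sp³ carbon; a six-membered ring with nitrogens at positions 1 and 4 and three alternating double bonds.
The 6-membered ring has two sp³ carbons, so it is not fully conjugated — not aromatic (1,4-cyclohexadiene).
The 5-membered ring with one oxygen is planar and fully conjugated; 2 ring double bonds (4 π electrons) plus a heteroatom lone pair (2) give 6 π electrons. Since 6 = 4n+2 (n=1), it is aromatic (furan).
The 5-membered ring with one sulfur and one =N– is fully conjugated (every ring atom contributes a p orbital); 2 ring double bonds (4 π electrons) plus a heteroatom lone pair (2) give 6 π electrons. 6 = 4(1)+2, so it is aromatic (thiazole).
The second 6-membered ring has a continuous p-orbital overlap around the ring; 3 ring double bonds give 6 π electrons. That satisfies 4n+2 with n=1, so it is aromatic (benzene ring).
The 5-membered ring has one sp³ carbon, so it is not fully conjugated — not aromatic (cyclopentene ring).
The 6-membered ring with two nitrogens (1,4) has a continuous p-orbital overlap around the ring; 3 ring double bonds give 6 π electrons. Since 6 = 4n+2 (n=1), it is aromatic (pyrazine).
4 of the 6 rings are aromatic. Total: 4.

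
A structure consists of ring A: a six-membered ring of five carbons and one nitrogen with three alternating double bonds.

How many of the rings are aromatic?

Ring A is planar and fully conjugated; 3 ring double bonds give 6 π electrons. That satisfies 4n+2 with n=1, so ring A is aromatic (pyridine).

1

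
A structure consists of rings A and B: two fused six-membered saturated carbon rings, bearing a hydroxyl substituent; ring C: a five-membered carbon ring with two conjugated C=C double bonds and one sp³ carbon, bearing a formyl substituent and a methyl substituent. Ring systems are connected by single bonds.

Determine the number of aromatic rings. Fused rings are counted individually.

Ring A has only sp³ atoms, so it is not fully conjugated — not aromatic (cyclohexane ring).
Ring B has only sp³ atoms, so it is not fully conjugated — not aromatic (cyclohexane ring).
Ring C has one sp³ carbon, so it is not fully conjugated — not aromatic (cyclopentadiene).
No ring is aromatic. Total: 0.

0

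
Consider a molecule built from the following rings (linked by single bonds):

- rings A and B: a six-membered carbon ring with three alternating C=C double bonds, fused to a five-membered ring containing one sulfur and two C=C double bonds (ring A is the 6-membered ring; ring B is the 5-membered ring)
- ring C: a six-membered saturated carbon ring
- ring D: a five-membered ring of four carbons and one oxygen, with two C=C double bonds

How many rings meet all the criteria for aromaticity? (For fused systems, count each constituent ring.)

3

Rings A and B form a fused bicyclic system (with one sulfur) with 9 sp² atoms and 10 π electrons from ring double bonds plus a heteroatom lone pair. 10 = 4(2)+2, so the system is aromatic and both rings count as aromatic (benzothiophene).
Ring C has only sp³ atoms, so it is not fully conjugated — not aromatic (cyclohexane).
Ring D is planar and fully conjugated; 2 ring double bonds (4 π electrons) plus a heteroatom lone pair (2) give 6 π electrons. That satisfies 4n+2 with n=1, so ring D is aromatic (furan).
Aromatic: A, B, D. Total: 3.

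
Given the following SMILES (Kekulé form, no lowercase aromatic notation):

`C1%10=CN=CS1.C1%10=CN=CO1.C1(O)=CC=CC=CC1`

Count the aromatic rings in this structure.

2

The SMILES encodes a five-membered ring with a sulfur at position 1 and a nitrogen at position 3 (in a C=N bond), with two double bonds; a five-membered ring with an oxygen at position 1 and a nitrogen at position 3 (in a C=N bond), with two double bonds; a seven-membered carbon ring with three C=C double bonds and one sp³ carbon.
The 5-membered ring with one sulfur and one =N– is fully conjugated (every ring atom contributes a p orbital); 2 ring double bonds (4 π electrons) plus a heteroatom lone pair (2) give 6 π electrons. Since 6 = 4n+2 (n=1), it is aromatic (thiazole).
The 5-membered ring with one oxygen and one =N– is fully conjugated (every ring atom contributes a p orbital); 2 ring double bonds (4 π electrons) plus a heteroatom lone pair (2) give 6 π electrons. Since 6 = 4n+2 (n=1), it is aromatic (oxazole).
The 7-membered ring has one sp³ carbon, so it is not fully conjugated — not aromatic (cycloheptatriene).
2 of the 3 rings are aromatic. Total: 2.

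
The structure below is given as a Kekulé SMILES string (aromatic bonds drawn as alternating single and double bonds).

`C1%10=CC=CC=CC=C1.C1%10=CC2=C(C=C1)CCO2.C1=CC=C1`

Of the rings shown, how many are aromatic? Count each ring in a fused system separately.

The SMILES encodes an eight-membered carbon ring with four alternating C=C double bonds; a six-membered carbon ring with three alternating C=C double bonds, fused to a five-membered ring containing one oxygen and two sp³ carbons; a four-membered carbon ring with two alternating C=C double bonds.
The 8-membered ring has only sp² ring atoms; a planar conformation would have a fully conjugated π system of 8 electrons. But 8 = 4(2), which is 4n not 4n+2, so it is not aromatic (cyclooctatetraene) — cyclooctatetraene distorts into a non-planar tub to avoid antiaromaticity.
The 6-membered ring has a continuous p-orbital overlap around the ring; 3 ring double bonds give 6 π electrons. 6 = 4(1)+2, so it is aromatic (benzene ring).
The 5-membered ring with one oxygen has two sp³ carbons, so it is not fully conjugated — not aromatic (oxolane ring).
The 4-membered ring has only sp² ring atoms; a planar conformation would have a fully conjugated π system of 4 electrons. But 4 = 4(1), which is 4n not 4n+2, so it is not aromatic (cyclobutadiene) — cyclobutadiene is antiaromatic and distorts to a rectangle.
1 of the 4 rings is aromatic. Total: 1.

1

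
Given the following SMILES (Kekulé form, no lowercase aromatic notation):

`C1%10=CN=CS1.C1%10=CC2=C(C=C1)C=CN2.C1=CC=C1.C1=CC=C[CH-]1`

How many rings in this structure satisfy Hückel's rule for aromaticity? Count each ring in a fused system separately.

The SMILES encodes a five-membered ring with a sulfur at position 1 and a nitrogen at position 3 (in a C=N bond), with two double bonds; a six-membered carbon ring with three alternating C=C double bonds, fused to a five-membered ring containing one N–H nitrogen and two C=C double bonds; a four-membered carbon ring with two alternating C=C double bonds; a five-membered all-carbon ring bearing a negative charge on one carbon, with two C=C double bonds.
The 5-membered ring with one sulfur and one =N– is fully conjugated (every ring atom contributes a p orbital); 2 ring double bonds (4 π electrons) plus a heteroatom lone pair (2) give 6 π electrons. 6 = 4(1)+2, so it is aromatic (thiazole).
The fused 6/5-membered bicyclic (with one N–H) is a single π system with 9 sp² atoms and 10 π electrons from ring double bonds plus a heteroatom lone pair. 10 = 4(2)+2, so the system is aromatic and both rings count as aromatic (indole).
The 4-membered ring has only sp² ring atoms; a planar conformation would have a fully conjugated π system of 4 electrons. But 4 = 4(1), which is 4n not 4n+2, so it is not aromatic (cyclobutadiene) — cyclobutadiene is antiaromatic and distorts to a rectangle.
The 5-membered ring has a continuous p-orbital overlap around the ring; 2 ring double bonds (4 π electrons) plus the carbanion lone pair (2) give 6 π electrons. Since 6 = 4n+2 (n=1), it is aromatic (cyclopentadienyl anion).
4 of the 5 rings are aromatic. Total: 4.

4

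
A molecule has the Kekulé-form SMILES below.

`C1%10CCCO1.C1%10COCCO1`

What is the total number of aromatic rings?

The SMILES encodes a five-membered saturated ring of four carbons and one oxygen; a six-membered saturated ring with oxygens at positions 1 and 4.
The 5-membered ring with one oxygen has only sp³ atoms, so it is not fully conjugated — not aromatic (tetrahydrofuran).
The 6-membered ring with two oxygens (1,4) has only sp³ atoms, so it is not fully conjugated — not aromatic (1,4-dioxane).
None of the rings are aromatic. Total: 0.

0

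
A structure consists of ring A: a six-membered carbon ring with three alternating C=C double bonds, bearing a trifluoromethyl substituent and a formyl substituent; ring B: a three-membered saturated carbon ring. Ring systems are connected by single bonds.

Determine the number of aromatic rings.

1

Ring A has a continuous p-orbital overlap around the ring; 3 ring double bonds give 6 π electrons. That satisfies 4n+2 with n=1, so ring A is aromatic (benzene).
Ring B has only sp³ atoms, so it is not fully conjugated — not aromatic (cyclopropane).
Aromatic: A. Total: 1.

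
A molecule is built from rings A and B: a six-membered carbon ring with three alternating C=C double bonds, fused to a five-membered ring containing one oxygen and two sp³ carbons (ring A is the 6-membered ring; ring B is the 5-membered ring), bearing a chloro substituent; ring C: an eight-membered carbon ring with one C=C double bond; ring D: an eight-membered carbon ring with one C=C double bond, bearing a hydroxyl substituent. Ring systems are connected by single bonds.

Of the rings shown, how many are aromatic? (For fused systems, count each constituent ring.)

Ring A is planar and fully conjugated; 3 ring double bonds give 6 π electrons. 6 = 4(1)+2, so ring A is aromatic (benzene ring).
Ring B has two sp³ carbons, so it is not fully conjugated — not aromatic (oxolane ring).
Ring C has six sp³ carbons, so it is not fully conjugated — not aromatic (cyclooctene).
Ring D has six sp³ carbons, so it is not fully conjugated — not aromatic (cyclooctene).
Aromatic: A. Total: 1.

1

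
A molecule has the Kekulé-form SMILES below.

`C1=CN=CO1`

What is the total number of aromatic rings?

The SMILES encodes a five-membered ring with an oxygen at position 1 and a nitrogen at position 3 (in a C=N bond), with two double bonds.
The 5-membered ring with one oxygen and one =N– has a continuous p-orbital overlap around the ring; 2 ring double bonds (4 π electrons) plus a heteroatom lone pair (2) give 6 π electrons. That satisfies 4n+2 with n=1, so it is aromatic (oxazole).

1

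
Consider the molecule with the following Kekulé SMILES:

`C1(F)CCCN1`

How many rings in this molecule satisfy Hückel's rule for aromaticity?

0

The SMILES encodes a five-membered saturated ring of four carbons and one N–H nitrogen.
The 5-membered ring with one N–H has only sp³ atoms, so it is not fully conjugated — not aromatic (pyrrolidine).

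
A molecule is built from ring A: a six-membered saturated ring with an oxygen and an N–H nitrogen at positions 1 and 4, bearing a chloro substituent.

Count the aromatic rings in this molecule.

0

Ring A has only sp³ atoms, so it is not fully conjugated — not aromatic (morpholine).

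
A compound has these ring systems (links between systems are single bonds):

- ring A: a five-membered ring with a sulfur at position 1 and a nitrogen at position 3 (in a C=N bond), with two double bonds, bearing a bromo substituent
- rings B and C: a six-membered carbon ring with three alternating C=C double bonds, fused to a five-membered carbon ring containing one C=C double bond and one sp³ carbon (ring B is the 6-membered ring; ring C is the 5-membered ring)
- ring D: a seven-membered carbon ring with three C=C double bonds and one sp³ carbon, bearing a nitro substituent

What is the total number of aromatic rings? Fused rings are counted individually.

Ring A is fully conjugated (every ring atom contributes a p orbital); 2 ring double bonds (4 π electrons) plus a heteroatom lone pair (2) give 6 π electrons. 6 = 4(1)+2, so ring A is aromatic (thiazole).
Ring B is planar and fully conjugated; 3 ring double bonds give 6 π electrons. Since 6 = 4n+2 (n=1), ring B is aromatic (benzene ring).
Ring C has one sp³ carbon, so it is not fully conjugated — not aromatic (cyclopentene ring).
Ring D has one sp³ carbon, so it is not fully conjugated — not aromatic (cycloheptatriene).
Aromatic: A, B. Total: 2.

2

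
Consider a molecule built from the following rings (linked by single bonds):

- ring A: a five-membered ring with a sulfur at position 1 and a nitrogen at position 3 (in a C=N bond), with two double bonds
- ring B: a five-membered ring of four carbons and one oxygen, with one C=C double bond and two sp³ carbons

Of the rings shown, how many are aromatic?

1

Ring A has a continuous p-orbital overlap around the ring; 2 ring double bonds (4 π electrons) plus a heteroatom lone pair (2) give 6 π electrons. Since 6 = 4n+2 (n=1), ring A is aromatic (thiazole).
Ring B has two sp³ carbons, so it is not fully conjugated — not aromatic (2,3-dihydrofuran).
Aromatic: A. Total: 1.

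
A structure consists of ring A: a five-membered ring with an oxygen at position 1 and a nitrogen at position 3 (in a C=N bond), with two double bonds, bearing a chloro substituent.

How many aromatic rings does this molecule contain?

1

Ring A has a continuous p-orbital overlap around the ring; 2 ring double bonds (4 π electrons) plus a heteroatom lone pair (2) give 6 π electrons. 6 = 4(1)+2, so ring A is aromatic (oxazole).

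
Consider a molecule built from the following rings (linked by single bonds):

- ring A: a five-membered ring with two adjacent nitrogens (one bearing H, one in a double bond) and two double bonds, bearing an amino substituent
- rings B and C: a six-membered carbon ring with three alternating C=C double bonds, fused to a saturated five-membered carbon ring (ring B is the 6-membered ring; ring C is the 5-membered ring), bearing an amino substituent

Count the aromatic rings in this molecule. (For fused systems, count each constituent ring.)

2

Ring A is planar and fully conjugated; 2 ring double bonds (4 π electrons) plus a heteroatom lone pair (2) give 6 π electrons. Since 6 = 4n+2 (n=1), ring A is aromatic (pyrazole).
Ring B has a continuous p-orbital overlap around the ring; 3 ring double bonds give 6 π electrons. Since 6 = 4n+2 (n=1), ring B is aromatic (benzene ring).
Ring C has three sp³ carbons, so it is not fully conjugated — not aromatic (cyclopentane ring).
Aromatic: A, B. Total: 2.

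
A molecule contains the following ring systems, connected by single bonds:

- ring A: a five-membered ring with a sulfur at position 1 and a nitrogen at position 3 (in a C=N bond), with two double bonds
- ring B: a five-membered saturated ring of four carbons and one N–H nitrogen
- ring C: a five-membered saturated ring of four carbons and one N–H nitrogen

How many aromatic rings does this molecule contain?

1

Ring A is planar and fully conjugated; 2 ring double bonds (4 π electrons) plus a heteroatom lone pair (2) give 6 π electrons. 6 = 4(1)+2, so ring A is aromatic (thiazole).
Ring B has only sp³ atoms, so it is not fully conjugated — not aromatic (pyrrolidine).
Ring C has only sp³ atoms, so it is not fully conjugated — not aromatic (pyrrolidine).
Aromatic: A. Total: 1.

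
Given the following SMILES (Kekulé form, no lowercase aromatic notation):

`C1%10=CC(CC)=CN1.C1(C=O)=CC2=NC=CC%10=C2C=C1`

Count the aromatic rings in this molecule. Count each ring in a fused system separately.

The SMILES encodes a five-membered ring of four carbons and one nitrogen bearing a hydrogen, with two C=C double bonds; two fused six-membered rings, each with three alternating double bonds; one ring is all carbon and the other has one ring nitrogen.
The 5-membered ring with one N–H is planar and fully conjugated; 2 ring double bonds (4 π electrons) plus a heteroatom lone pair (2) give 6 π electrons. Since 6 = 4n+2 (n=1), it is aromatic (pyrrole).
The fused 6/6-membered bicyclic (with one nitrogen) is a single π system with 10 sp² atoms and 10 π electrons from ring double bonds. 10 = 4(2)+2, so the system is aromatic and both rings count as aromatic (quinoline).
3 of the 3 rings are aromatic. Total: 3.

3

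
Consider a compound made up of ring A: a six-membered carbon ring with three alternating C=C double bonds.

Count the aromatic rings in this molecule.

Ring A is fully conjugated (every ring atom contributes a p orbital); 3 ring double bonds give 6 π electrons. That satisfies 4n+2 with n=1, so ring A is aromatic (benzene).

1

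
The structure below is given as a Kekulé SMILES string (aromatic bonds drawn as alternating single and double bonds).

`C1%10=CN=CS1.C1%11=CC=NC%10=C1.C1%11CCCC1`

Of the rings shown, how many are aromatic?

2

The SMILES encodes a five-membered ring with a sulfur at position 1 and a nitrogen at position 3 (in a C=N bond), with two double bonds; a six-membered ring of five carbons and one nitrogen with three alternating double bonds; a five-membered saturated carbon ring.
The 5-membered ring with one sulfur and one =N– is planar and fully conjugated; 2 ring double bonds (4 π electrons) plus a heteroatom lone pair (2) give 6 π electrons. Since 6 = 4n+2 (n=1), it is aromatic (thiazole).
The 6-membered ring with one nitrogen has a continuous p-orbital overlap around the ring; 3 ring double bonds give 6 π electrons. Since 6 = 4n+2 (n=1), it is aromatic (pyridine).
The 5-membered ring has only sp³ atoms, so it is not fully conjugated — not aromatic (cyclopentane).
2 of the 3 rings are aromatic. Total: 2.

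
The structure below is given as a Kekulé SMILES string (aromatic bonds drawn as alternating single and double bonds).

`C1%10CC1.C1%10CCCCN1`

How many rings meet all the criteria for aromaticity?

The SMILES encodes a three-membered saturated carbon ring; a six-membered saturated ring of five carbons and one N–H nitrogen.
The 3-membered ring has only sp³ atoms, so it is not fully conjugated — not aromatic (cyclopropane).
The 6-membered ring with one N–H has only sp³ atoms, so it is not fully conjugated — not aromatic (piperidine).
None of the rings are aromatic. Total: 0.

0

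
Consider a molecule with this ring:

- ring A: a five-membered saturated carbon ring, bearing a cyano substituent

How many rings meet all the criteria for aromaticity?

0

Ring A has only sp³ atoms, so it is not fully conjugated — not aromatic (cyclopentane).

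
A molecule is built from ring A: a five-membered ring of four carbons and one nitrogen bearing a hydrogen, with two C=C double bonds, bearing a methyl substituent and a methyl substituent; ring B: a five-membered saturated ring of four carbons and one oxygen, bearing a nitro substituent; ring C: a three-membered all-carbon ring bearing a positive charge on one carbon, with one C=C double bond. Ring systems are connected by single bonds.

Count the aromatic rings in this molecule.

2

Ring A is planar and fully conjugated; 2 ring double bonds (4 π electrons) plus a heteroatom lone pair (2) give 6 π electrons. 6 = 4(1)+2, so ring A is aromatic (pyrrole).
Ring B has only sp³ atoms, so it is not fully conjugated — not aromatic (tetrahydrofuran).
Ring C is fully conjugated (every ring atom contributes a p orbital); 1 ring double bond (2 π electrons) plus the carbocation's empty p orbital (0, but keeps the ring conjugated) give 2 π electrons. That satisfies 4n+2 with n=0, so ring C is aromatic (cyclopropenyl cation).
Aromatic: A, C. Total: 2.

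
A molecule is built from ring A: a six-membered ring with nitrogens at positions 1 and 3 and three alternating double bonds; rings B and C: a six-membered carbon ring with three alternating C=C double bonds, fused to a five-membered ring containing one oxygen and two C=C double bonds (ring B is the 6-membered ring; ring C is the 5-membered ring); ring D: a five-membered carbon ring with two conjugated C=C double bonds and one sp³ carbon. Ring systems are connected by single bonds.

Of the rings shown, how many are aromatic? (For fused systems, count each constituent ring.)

3

Ring A is fully conjugated (every ring atom contributes a p orbital); 3 ring double bonds give 6 π electrons. 6 = 4(1)+2, so ring A is aromatic (pyrimidine).
Rings B and C form a fused bicyclic system (with one oxygen) with 9 sp² atoms and 10 π electrons from ring double bonds plus a heteroatom lone pair. 10 = 4(2)+2, so the system is aromatic and both rings count as aromatic (benzofuran).
Ring D has one sp³ carbon, so it is not fully conjugated — not aromatic (cyclopentadiene).
Aromatic: A, B, C. Total: 3.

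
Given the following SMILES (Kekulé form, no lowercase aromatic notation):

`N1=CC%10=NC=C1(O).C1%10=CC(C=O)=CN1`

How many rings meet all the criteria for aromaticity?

2

The SMILES encodes a six-membered ring with nitrogens at positions 1 and 4 and three alternating double bonds; a five-membered ring of four carbons and one nitrogen bearing a hydrogen, with two C=C double bonds.
The 6-membered ring with two nitrogens (1,4) has a continuous p-orbital overlap around the ring; 3 ring double bonds give 6 π electrons. Since 6 = 4n+2 (n=1), it is aromatic (pyrazine).
The 5-membered ring with one N–H has a continuous p-orbital overlap around the ring; 2 ring double bonds (4 π electrons) plus a heteroatom lone pair (2) give 6 π electrons. That satisfies 4n+2 with n=1, so it is aromatic (pyrrole).
2 of the 2 rings are aromatic. Total: 2.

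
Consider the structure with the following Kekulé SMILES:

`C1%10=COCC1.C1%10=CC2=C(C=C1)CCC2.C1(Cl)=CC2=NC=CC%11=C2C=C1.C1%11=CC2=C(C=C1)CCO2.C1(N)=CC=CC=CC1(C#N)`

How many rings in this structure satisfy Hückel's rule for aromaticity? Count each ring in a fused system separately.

4

The SMILES encodes a five-membered ring of four carbons and one oxygen, with one C=C double bond and two sp³ carbons; a six-membered carbon ring with three alternating C=C double bonds, fused to a saturated five-membered carbon ring; two fused six-membered rings, each with three alternating double bonds; one ring is all carbon and the other has one ring nitrogen; a six-membered carbon ring with three alternating C=C double bonds, fused to a five-membered ring containing one oxygen and two sp³ carbons; a seven-membered carbon ring with three C=C double bonds and one sp³ carbon.
The 5-membered ring with one oxygen has two sp³ carbons, so it is not fully conjugated — not aromatic (2,3-dihydrofuran).
The 6-membered ring is planar and fully conjugated; 3 ring double bonds give 6 π electrons. 6 = 4(1)+2, so it is aromatic (benzene ring).
The 5-membered ring has three sp³ carbons, so it is not fully conjugated — not aromatic (cyclopentane ring).
The fused 6/6-membered bicyclic (with one nitrogen) is a single π system with 10 sp² atoms and 10 π electrons from ring double bonds. 10 = 4(2)+2, so the system is aromatic and both rings count as aromatic (quinoline).
The second 6-membered ring has a continuous p-orbital overlap around the ring; 3 ring double bonds give 6 π electrons. Since 6 = 4n+2 (n=1), it is aromatic (benzene ring).
The second 5-membered ring with one oxygen has two sp³ carbons, so it is not fully conjugated — not aromatic (oxolane ring).
The 7-membered ring has one sp³ carbon, so it is not fully conjugated — not aromatic (cycloheptatriene).
4 of the 8 rings are aromatic. Total: 4.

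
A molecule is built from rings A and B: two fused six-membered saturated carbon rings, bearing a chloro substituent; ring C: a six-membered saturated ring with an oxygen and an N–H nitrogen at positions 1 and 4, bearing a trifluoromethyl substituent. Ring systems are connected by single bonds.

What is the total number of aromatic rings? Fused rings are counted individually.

Ring A has only sp³ atoms, so it is not fully conjugated — not aromatic (cyclohexane ring).
Ring B has only sp³ atoms, so it is not fully conjugated — not aromatic (cyclohexane ring).
Ring C has only sp³ atoms, so it is not fully conjugated — not aromatic (morpholine).
No ring is aromatic. Total: 0.

0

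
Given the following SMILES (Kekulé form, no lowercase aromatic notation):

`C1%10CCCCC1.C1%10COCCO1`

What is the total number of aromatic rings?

0

The SMILES encodes a six-membered saturated carbon ring; a six-membered saturated ring with oxygens at positions 1 and 4.
The 6-membered ring has only sp³ atoms, so it is not fully conjugated — not aromatic (cyclohexane).
The 6-membered ring with two oxygens (1,4) has only sp³ atoms, so it is not fully conjugated — not aromatic (1,4-dioxane).
None of the rings are aromatic. Total: 0.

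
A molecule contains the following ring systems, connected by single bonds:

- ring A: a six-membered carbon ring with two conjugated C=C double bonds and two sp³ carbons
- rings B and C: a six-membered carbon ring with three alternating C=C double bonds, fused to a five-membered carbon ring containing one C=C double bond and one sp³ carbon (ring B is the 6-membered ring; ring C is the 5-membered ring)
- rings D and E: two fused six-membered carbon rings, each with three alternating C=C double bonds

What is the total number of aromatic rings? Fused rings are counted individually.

3

Ring A has two sp³ carbons, so it is not fully conjugated — not aromatic (1,3-cyclohexadiene).
Ring B has a continuous p-orbital overlap around the ring; 3 ring double bonds give 6 π electrons. Since 6 = 4n+2 (n=1), ring B is aromatic (benzene ring).
Ring C has one sp³ carbon, so it is not fully conjugated — not aromatic (cyclopentene ring).
Rings D and E form a fused bicyclic system with 10 sp² atoms and 10 π electrons from ring double bonds. 10 = 4(2)+2, so the system is aromatic and both rings count as aromatic (naphthalene).
Aromatic: B, D, E. Total: 3.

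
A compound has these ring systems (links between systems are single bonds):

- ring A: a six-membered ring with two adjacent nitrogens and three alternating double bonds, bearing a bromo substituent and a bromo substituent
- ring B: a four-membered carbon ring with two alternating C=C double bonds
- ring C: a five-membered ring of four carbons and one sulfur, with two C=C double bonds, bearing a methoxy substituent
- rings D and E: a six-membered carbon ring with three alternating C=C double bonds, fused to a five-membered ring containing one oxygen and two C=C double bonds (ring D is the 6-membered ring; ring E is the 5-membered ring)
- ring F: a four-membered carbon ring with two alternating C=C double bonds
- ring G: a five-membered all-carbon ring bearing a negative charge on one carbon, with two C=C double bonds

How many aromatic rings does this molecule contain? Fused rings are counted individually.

Ring A has a continuous p-orbital overlap around the ring; 3 ring double bonds give 6 π electrons. Since 6 = 4n+2 (n=1), ring A is aromatic (pyridazine).
Ring B has only sp² ring atoms; a planar conformation would have a fully conjugated π system of 4 electrons. But 4 = 4(1), which is 4n not 4n+2, so ring B is not aromatic (cyclobutadiene) — cyclobutadiene is antiaromatic and distorts to a rectangle.
Ring C is planar and fully conjugated; 2 ring double bonds (4 π electrons) plus a heteroatom lone pair (2) give 6 π electrons. Since 6 = 4n+2 (n=1), ring C is aromatic (thiophene).
Rings D and E form a fused bicyclic system (with one oxygen) with 9 sp² atoms and 10 π electrons from ring double bonds plus a heteroatom lone pair. 10 = 4(2)+2, so the system is aromatic and both rings count as aromatic (benzofuran).
Ring F has only sp² ring atoms; a planar conformation would have a fully conjugated π system of 4 electrons. But 4 = 4(1), which is 4n not 4n+2, so ring F is not aromatic (cyclobutadiene) — cyclobutadiene is antiaromatic and distorts to a rectangle.
Ring G is fully conjugated (every ring atom contributes a p orbital); 2 ring double bonds (4 π electrons) plus the carbanion lone pair (2) give 6 π electrons. 6 = 4(1)+2, so ring G is aromatic (cyclopentadienyl anion).
Aromatic: A, C, D, E, G. Total: 5.

5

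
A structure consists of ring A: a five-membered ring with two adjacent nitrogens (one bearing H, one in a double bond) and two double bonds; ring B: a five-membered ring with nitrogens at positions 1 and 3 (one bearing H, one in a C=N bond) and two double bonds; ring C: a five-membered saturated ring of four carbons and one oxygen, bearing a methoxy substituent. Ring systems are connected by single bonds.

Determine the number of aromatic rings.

2

Ring A is fully conjugated (every ring atom contributes a p orbital); 2 ring double bonds (4 π electrons) plus a heteroatom lone pair (2) give 6 π electrons. Since 6 = 4n+2 (n=1), ring A is aromatic (pyrazole).
Ring B is planar and fully conjugated; 2 ring double bonds (4 π electrons) plus a heteroatom lone pair (2) give 6 π electrons. Since 6 = 4n+2 (n=1), ring B is aromatic (imidazole).
Ring C has only sp³ atoms, so it is not fully conjugated — not aromatic (tetrahydrofuran).
Aromatic: A, B. Total: 2.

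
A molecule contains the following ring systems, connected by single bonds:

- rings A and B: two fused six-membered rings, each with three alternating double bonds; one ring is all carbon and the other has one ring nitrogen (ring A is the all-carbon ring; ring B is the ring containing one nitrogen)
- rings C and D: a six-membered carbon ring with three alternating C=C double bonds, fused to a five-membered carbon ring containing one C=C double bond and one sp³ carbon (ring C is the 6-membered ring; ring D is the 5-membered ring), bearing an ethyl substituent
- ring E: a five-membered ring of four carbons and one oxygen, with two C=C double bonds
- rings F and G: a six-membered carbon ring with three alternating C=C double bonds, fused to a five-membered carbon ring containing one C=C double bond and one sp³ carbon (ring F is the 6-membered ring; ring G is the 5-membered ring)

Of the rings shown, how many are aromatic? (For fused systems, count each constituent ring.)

Rings A and B form a fused bicyclic system (with one nitrogen) with 10 sp² atoms and 10 π electrons from ring double bonds. 10 = 4(2)+2, so the system is aromatic and both rings count as aromatic (quinoline).
Ring C has a continuous p-orbital overlap around the ring; 3 ring double bonds give 6 π electrons. Since 6 = 4n+2 (n=1), ring C is aromatic (benzene ring).
Ring D has one sp³ carbon, so it is not fully conjugated — not aromatic (cyclopentene ring).
Ring E is planar and fully conjugated; 2 ring double bonds (4 π electrons) plus a heteroatom lone pair (2) give 6 π electrons. Since 6 = 4n+2 (n=1), ring E is aromatic (furan).
Ring F has a continuous p-orbital overlap around the ring; 3 ring double bonds give 6 π electrons. That satisfies 4n+2 with n=1, so ring F is aromatic (benzene ring).
Ring G has one sp³ carbon, so it is not fully conjugated — not aromatic (cyclopentene ring).
Aromatic: A, B, C, E, F. Total: 5.

5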